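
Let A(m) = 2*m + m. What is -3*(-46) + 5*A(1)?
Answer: 153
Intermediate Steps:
A(m) = 3*m
-3*(-46) + 5*A(1) = -3*(-46) + 5*(3*1) = 138 + 5*3 = 138 + 15 = 153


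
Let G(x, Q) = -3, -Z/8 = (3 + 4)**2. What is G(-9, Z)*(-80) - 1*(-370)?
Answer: 610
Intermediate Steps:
Z = -392 (Z = -8*(3 + 4)**2 = -8*7**2 = -8*49 = -392)
G(-9, Z)*(-80) - 1*(-370) = -3*(-80) - 1*(-370) = 240 + 370 = 610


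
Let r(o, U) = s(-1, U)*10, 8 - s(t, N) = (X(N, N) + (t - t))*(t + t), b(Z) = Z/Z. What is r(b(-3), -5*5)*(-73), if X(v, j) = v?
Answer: 30660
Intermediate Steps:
b(Z) = 1
s(t, N) = 8 - 2*N*t (s(t, N) = 8 - (N + (t - t))*(t + t) = 8 - (N + 0)*2*t = 8 - N*2*t = 8 - 2*N*t)
r(o, U) = 80 + 20*U (r(o, U) = (8 - 2*U*(-1))*10 = (8 + 2*U)*10 = 80 + 20*U)
r(b(-3), -5*5)*(-73) = (80 + 20*(-5*5))*(-73) = (80 + 20*(-25))*(-73) = (80 - 500)*(-73) = -420*(-73) = 30660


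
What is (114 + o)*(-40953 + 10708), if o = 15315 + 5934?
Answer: -646123935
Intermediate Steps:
o = 21249
(114 + o)*(-40953 + 10708) = (114 + 21249)*(-40953 + 10708) = 21363*(-30245) = -646123935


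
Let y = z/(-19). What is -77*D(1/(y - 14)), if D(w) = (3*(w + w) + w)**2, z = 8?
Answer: -1362053/75076 ≈ -18.142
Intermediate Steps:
y = -8/19 (y = 8/(-19) = 8*(-1/19) = -8/19 ≈ -0.42105)
D(w) = 49*w**2 (D(w) = (3*(2*w) + w)**2 = (6*w + w)**2 = (7*w)**2 = 49*w**2)
-77*D(1/(y - 14)) = -3773*(1/(-8/19 - 14))**2 = -3773*(1/(-274/19))**2 = -3773*(-19/274)**2 = -3773*361/75076 = -77*17689/75076 = -1362053/75076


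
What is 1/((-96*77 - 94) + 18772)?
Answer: 1/11286 ≈ 8.8605e-5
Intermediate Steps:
1/((-96*77 - 94) + 18772) = 1/((-7392 - 94) + 18772) = 1/(-7486 + 18772) = 1/11286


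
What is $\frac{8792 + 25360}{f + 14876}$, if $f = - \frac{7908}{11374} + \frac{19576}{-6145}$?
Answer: $\frac{596748397740}{259865109349} \approx 2.2964$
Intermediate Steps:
$f = - \frac{135626042}{34946615}$ ($f = \left(-7908\right) \frac{1}{11374} + 19576 \left(- \frac{1}{6145}\right) = - \frac{3954}{5687} - \frac{19576}{6145} = - \frac{135626042}{34946615} \approx -3.881$)
$\frac{8792 + 25360}{f + 14876} = \frac{8792 + 25360}{- \frac{135626042}{34946615} + 14876} = \frac{34152}{\frac{519730218698}{34946615}} = 34152 \cdot \frac{34946615}{519730218698} = \frac{596748397740}{259865109349}$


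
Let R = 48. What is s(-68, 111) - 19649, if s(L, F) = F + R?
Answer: -19490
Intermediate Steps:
s(L, F) = 48 + F (s(L, F) = F + 48 = 48 + F)
s(-68, 111) - 19649 = (48 + 111) - 19649 = 159 - 19649 = -19490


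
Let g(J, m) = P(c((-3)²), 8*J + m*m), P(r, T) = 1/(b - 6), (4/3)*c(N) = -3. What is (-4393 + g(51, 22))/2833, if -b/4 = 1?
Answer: -43931/28330 ≈ -1.5507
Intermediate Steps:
b = -4 (b = -4*1 = -4)
c(N) = -9/4 (c(N) = (¾)*(-3) = -9/4)
P(r, T) = -⅒ (P(r, T) = 1/(-4 - 6) = 1/(-10) = -⅒)
g(J, m) = -⅒
(-4393 + g(51, 22))/2833 = (-4393 - ⅒)/2833 = -43931/10*1/2833 = -43931/28330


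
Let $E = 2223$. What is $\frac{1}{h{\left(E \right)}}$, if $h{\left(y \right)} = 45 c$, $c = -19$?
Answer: $- \frac{1}{855} \approx -0.0011696$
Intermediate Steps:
$h{\left(y \right)} = -855$ ($h{\left(y \right)} = 45 \left(-19\right) = -855$)
$\frac{1}{h{\left(E \right)}} = \frac{1}{-855} = - \frac{1}{855}$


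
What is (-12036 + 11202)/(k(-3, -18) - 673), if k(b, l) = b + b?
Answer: 834/679 ≈ 1.2283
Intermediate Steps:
k(b, l) = 2*b
(-12036 + 11202)/(k(-3, -18) - 673) = (-12036 + 11202)/(2*(-3) - 673) = -834/(-6 - 673) = -834/(-679) = -834*(-1/679) = 834/679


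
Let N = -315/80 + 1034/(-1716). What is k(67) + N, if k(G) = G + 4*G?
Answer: 206207/624 ≈ 330.46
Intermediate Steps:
N = -2833/624 (N = -315*1/80 + 1034*(-1/1716) = -63/16 - 47/78 = -2833/624 ≈ -4.5401)
k(G) = 5*G
k(67) + N = 5*67 - 2833/624 = 335 - 2833/624 = 206207/624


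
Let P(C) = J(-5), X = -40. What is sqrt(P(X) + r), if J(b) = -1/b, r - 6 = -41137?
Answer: 31*I*sqrt(1070)/5 ≈ 202.81*I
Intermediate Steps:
r = -41131 (r = 6 - 41137 = -41131)
P(C) = 1/5 (P(C) = -1/(-5) = -1*(-1/5) = 1/5)
sqrt(P(X) + r) = sqrt(1/5 - 41131) = sqrt(-205654/5) = 31*I*sqrt(1070)/5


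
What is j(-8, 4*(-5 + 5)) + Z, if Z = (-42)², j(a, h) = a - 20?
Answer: 1736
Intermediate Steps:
j(a, h) = -20 + a
Z = 1764
j(-8, 4*(-5 + 5)) + Z = (-20 - 8) + 1764 = -28 + 1764 = 1736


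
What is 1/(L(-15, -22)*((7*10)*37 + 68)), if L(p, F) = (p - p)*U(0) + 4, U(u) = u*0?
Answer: 1/10632 ≈ 9.4056e-5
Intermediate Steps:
U(u) = 0
L(p, F) = 4 (L(p, F) = (p - p)*0 + 4 = 0*0 + 4 = 0 + 4 = 4)
1/(L(-15, -22)*((7*10)*37 + 68)) = 1/(4*((7*10)*37 + 68)) = 1/(4*(70*37 + 68)) = 1/(4*(2590 + 68)) = 1/(4*2658) = 1/10632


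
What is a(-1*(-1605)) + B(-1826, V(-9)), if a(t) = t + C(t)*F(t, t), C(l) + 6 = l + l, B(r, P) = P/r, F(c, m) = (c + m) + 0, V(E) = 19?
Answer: 18783048551/1826 ≈ 1.0286e+7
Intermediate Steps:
F(c, m) = c + m
C(l) = -6 + 2*l (C(l) = -6 + (l + l) = -6 + 2*l)
a(t) = t + 2*t*(-6 + 2*t) (a(t) = t + (-6 + 2*t)*(t + t) = t + (-6 + 2*t)*(2*t) = t + 2*t*(-6 + 2*t))
a(-1*(-1605)) + B(-1826, V(-9)) = (-1*(-1605))*(-11 + 4*(-1*(-1605))) + 19/(-1826) = 1605*(-11 + 4*1605) + 19*(-1/1826) = 1605*(-11 + 6420) - 19/1826 = 1605*6409 - 19/1826 = 10286445 - 19/1826 = 18783048551/1826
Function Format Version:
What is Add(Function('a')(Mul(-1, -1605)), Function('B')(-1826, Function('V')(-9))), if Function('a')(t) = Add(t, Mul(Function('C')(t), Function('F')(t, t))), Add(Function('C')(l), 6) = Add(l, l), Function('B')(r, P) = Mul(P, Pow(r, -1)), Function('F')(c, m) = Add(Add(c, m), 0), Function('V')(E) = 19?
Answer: Rational(18783048551, 1826) ≈ 1.0286e+7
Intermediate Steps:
Function('F')(c, m) = Add(c, m)
Function('C')(l) = Add(-6, Mul(2, l)) (Function('C')(l) = Add(-6, Add(l, l)) = Add(-6, Mul(2, l)))
Function('a')(t) = Add(t, Mul(2, t, Add(-6, Mul(2, t)))) (Function('a')(t) = Add(t, Mul(Add(-6, Mul(2, t)), Add(t, t))) = Add(t, Mul(Add(-6, Mul(2, t)), Mul(2, t))) = Add(t, Mul(2, t, Add(-6, Mul(2, t)))))
Add(Function('a')(Mul(-1, -1605)), Function('B')(-1826, Function('V')(-9))) = Add(Mul(Mul(-1, -1605), Add(-11, Mul(4, Mul(-1, -1605)))), Mul(19, Pow(-1826, -1))) = Add(Mul(1605, Add(-11, Mul(4, 1605))), Mul(19, Rational(-1, 1826))) = Add(Mul(1605, Add(-11, 6420)), Rational(-19, 1826)) = Add(Mul(1605, 6409), Rational(-19, 1826)) = Add(10286445, Rational(-19, 1826)) = Rational(18783048551, 1826)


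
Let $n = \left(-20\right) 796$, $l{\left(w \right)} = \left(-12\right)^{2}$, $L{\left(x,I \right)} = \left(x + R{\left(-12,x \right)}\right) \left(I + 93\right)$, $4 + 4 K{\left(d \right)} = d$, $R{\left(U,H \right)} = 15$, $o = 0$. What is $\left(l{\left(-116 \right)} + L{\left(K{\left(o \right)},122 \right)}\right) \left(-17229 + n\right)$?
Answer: $-104551946$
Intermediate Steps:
$K{\left(d \right)} = -1 + \frac{d}{4}$
$L{\left(x,I \right)} = \left(15 + x\right) \left(93 + I\right)$ ($L{\left(x,I \right)} = \left(x + 15\right) \left(I + 93\right) = \left(15 + x\right) \left(93 + I\right)$)
$l{\left(w \right)} = 144$
$n = -15920$
$\left(l{\left(-116 \right)} + L{\left(K{\left(o \right)},122 \right)}\right) \left(-17229 + n\right) = \left(144 + \left(1395 + 15 \cdot 122 + 93 \left(-1 + \frac{1}{4} \cdot 0\right) + 122 \left(-1 + \frac{1}{4} \cdot 0\right)\right)\right) \left(-17229 - 15920\right) = \left(144 + \left(1395 + 1830 + 93 \left(-1 + 0\right) + 122 \left(-1 + 0\right)\right)\right) \left(-33149\right) = \left(144 + \left(1395 + 1830 + 93 \left(-1\right) + 122 \left(-1\right)\right)\right) \left(-33149\right) = \left(144 + \left(1395 + 1830 - 93 - 122\right)\right) \left(-33149\right) = \left(144 + 3010\right) \left(-33149\right) = 3154 \left(-33149\right) = -104551946$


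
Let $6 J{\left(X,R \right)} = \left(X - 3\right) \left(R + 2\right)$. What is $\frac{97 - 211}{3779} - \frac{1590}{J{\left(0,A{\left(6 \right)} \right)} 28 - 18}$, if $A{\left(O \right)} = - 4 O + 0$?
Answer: $- \frac{604167}{109591} \approx -5.5129$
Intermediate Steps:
$A{\left(O \right)} = - 4 O$
$J{\left(X,R \right)} = \frac{\left(-3 + X\right) \left(2 + R\right)}{6}$ ($J{\left(X,R \right)} = \frac{\left(X - 3\right) \left(R + 2\right)}{6} = \frac{\left(-3 + X\right) \left(2 + R\right)}{6}$)
$\frac{97 - 211}{3779} - \frac{1590}{J{\left(0,A{\left(6 \right)} \right)} 28 - 18} = \frac{97 - 211}{3779} - \frac{1590}{\left(-1 - \frac{\left(-4\right) 6}{2} + \frac{1}{3} \cdot 0 + \frac{1}{6} \left(\left(-4\right) 6\right) 0\right) 28 - 18} = \left(-114\right) \frac{1}{3779} - \frac{1590}{\left(-1 - -12 + 0 + \frac{1}{6} \left(-24\right) 0\right) 28 - 18} = - \frac{114}{3779} - \frac{1590}{\left(-1 + 12 + 0 + 0\right) 28 - 18} = - \frac{114}{3779} - \frac{1590}{11 \cdot 28 - 18} = - \frac{114}{3779} - \frac{1590}{308 - 18} = - \frac{114}{3779} - \frac{1590}{290} = - \frac{114}{3779} - \frac{159}{29} = - \frac{604167}{109591}$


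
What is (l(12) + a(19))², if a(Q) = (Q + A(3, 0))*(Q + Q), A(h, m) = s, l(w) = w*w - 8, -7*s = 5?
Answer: 33825856/49 ≈ 6.9032e+5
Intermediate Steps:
s = -5/7 (s = -⅐*5 = -5/7 ≈ -0.71429)
l(w) = -8 + w² (l(w) = w² - 8 = -8 + w²)
A(h, m) = -5/7
a(Q) = 2*Q*(-5/7 + Q) (a(Q) = (Q - 5/7)*(Q + Q) = (-5/7 + Q)*(2*Q) = 2*Q*(-5/7 + Q))
(l(12) + a(19))² = ((-8 + 12²) + (2/7)*19*(-5 + 7*19))² = ((-8 + 144) + (2/7)*19*(-5 + 133))² = (136 + (2/7)*19*128)² = (136 + 4864/7)² = (5816/7)² = 33825856/49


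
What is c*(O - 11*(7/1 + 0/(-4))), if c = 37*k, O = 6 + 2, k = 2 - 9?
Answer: 17871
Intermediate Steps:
k = -7
O = 8
c = -259 (c = 37*(-7) = -259)
c*(O - 11*(7/1 + 0/(-4))) = -259*(8 - 11*(7/1 + 0/(-4))) = -259*(8 - 11*(7*1 + 0*(-¼))) = -259*(8 - 11*(7 + 0)) = -259*(8 - 11*7) = -259*(8 - 77) = -259*(-69) = 17871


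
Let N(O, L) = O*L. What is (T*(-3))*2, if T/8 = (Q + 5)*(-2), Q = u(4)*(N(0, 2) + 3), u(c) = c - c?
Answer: 480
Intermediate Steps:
N(O, L) = L*O
u(c) = 0
Q = 0 (Q = 0*(2*0 + 3) = 0*(0 + 3) = 0*3 = 0)
T = -80 (T = 8*((0 + 5)*(-2)) = 8*(5*(-2)) = 8*(-10) = -80)
(T*(-3))*2 = -80*(-3)*2 = 240*2 = 480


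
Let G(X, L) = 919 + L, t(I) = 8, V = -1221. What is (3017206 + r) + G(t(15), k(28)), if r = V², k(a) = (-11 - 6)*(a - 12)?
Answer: 4508694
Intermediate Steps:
k(a) = 204 - 17*a (k(a) = -17*(-12 + a) = 204 - 17*a)
r = 1490841 (r = (-1221)² = 1490841)
(3017206 + r) + G(t(15), k(28)) = (3017206 + 1490841) + (919 + (204 - 17*28)) = 4508047 + (919 + (204 - 476)) = 4508047 + (919 - 272) = 4508047 + 647 = 4508694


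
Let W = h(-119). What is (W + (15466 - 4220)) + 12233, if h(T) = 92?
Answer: 23571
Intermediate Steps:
W = 92
(W + (15466 - 4220)) + 12233 = (92 + (15466 - 4220)) + 12233 = (92 + 11246) + 12233 = 11338 + 12233 = 23571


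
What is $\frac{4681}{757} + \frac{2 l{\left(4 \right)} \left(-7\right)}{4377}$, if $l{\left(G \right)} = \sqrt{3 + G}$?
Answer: $\frac{4681}{757} - \frac{14 \sqrt{7}}{4377} \approx 6.1752$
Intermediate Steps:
$\frac{4681}{757} + \frac{2 l{\left(4 \right)} \left(-7\right)}{4377} = \frac{4681}{757} + \frac{2 \sqrt{3 + 4} \left(-7\right)}{4377} = 4681 \cdot \frac{1}{757} + 2 \sqrt{7} \left(-7\right) \frac{1}{4377} = \frac{4681}{757} + - 14 \sqrt{7} \cdot \frac{1}{4377} = \frac{4681}{757} - \frac{14 \sqrt{7}}{4377}$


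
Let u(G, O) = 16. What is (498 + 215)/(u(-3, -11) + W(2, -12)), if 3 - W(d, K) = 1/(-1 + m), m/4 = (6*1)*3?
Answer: 50623/1348 ≈ 37.554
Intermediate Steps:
m = 72 (m = 4*((6*1)*3) = 4*(6*3) = 4*18 = 72)
W(d, K) = 212/71 (W(d, K) = 3 - 1/(-1 + 72) = 3 - 1/71 = 212/71)
(498 + 215)/(u(-3, -11) + W(2, -12)) = (498 + 215)/(16 + 212/71) = 713/(1348/71) = 713*(71/1348) = 50623/1348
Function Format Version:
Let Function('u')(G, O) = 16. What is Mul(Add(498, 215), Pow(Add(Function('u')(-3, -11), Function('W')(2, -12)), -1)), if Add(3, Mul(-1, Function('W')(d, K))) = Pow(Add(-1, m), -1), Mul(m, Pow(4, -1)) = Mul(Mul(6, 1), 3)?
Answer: Rational(50623, 1348) ≈ 37.554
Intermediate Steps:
m = 72 (m = Mul(4, Mul(Mul(6, 1), 3)) = Mul(4, Mul(6, 3)) = Mul(4, 18) = 72)
Function('W')(d, K) = Rational(212, 71) (Function('W')(d, K) = Add(3, Mul(-1, Pow(Add(-1, 72), -1))) = Add(3, Mul(-1, Pow(71, -1))) = Add(3, Mul(-1, Rational(1, 71))) = Add(3, Rational(-1, 71)) = Rational(212, 71))
Mul(Add(498, 215), Pow(Add(Function('u')(-3, -11), Function('W')(2, -12)), -1)) = Mul(Add(498, 215), Pow(Add(16, Rational(212, 71)), -1)) = Mul(713, Pow(Rational(1348, 71), -1)) = Mul(713, Rational(71, 1348)) = Rational(50623, 1348)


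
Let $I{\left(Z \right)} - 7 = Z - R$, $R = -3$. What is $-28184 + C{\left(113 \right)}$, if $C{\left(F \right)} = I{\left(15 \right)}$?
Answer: $-28159$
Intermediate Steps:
$I{\left(Z \right)} = 10 + Z$ ($I{\left(Z \right)} = 7 + \left(Z - -3\right) = 7 + \left(Z + 3\right) = 7 + \left(3 + Z\right) = 10 + Z$)
$C{\left(F \right)} = 25$ ($C{\left(F \right)} = 10 + 15 = 25$)
$-28184 + C{\left(113 \right)} = -28184 + 25 = -28159$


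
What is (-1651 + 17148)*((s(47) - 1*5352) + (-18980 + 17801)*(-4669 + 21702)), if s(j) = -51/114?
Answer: -11829105866923/38 ≈ -3.1129e+11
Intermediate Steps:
s(j) = -17/38 (s(j) = -51*1/114 = -17/38)
(-1651 + 17148)*((s(47) - 1*5352) + (-18980 + 17801)*(-4669 + 21702)) = (-1651 + 17148)*((-17/38 - 1*5352) + (-18980 + 17801)*(-4669 + 21702)) = 15497*((-17/38 - 5352) - 1179*17033) = 15497*(-203393/38 - 20081907) = 15497*(-763315859/38) = -11829105866923/38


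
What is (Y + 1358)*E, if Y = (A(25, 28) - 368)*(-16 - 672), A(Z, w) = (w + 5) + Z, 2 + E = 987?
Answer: 211418430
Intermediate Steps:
E = 985 (E = -2 + 987 = 985)
A(Z, w) = 5 + Z + w (A(Z, w) = (5 + w) + Z = 5 + Z + w)
Y = 213280 (Y = ((5 + 25 + 28) - 368)*(-16 - 672) = (58 - 368)*(-688) = -310*(-688) = 213280)
(Y + 1358)*E = (213280 + 1358)*985 = 214638*985 = 211418430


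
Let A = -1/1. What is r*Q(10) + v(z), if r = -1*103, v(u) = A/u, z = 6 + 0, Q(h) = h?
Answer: -6181/6 ≈ -1030.2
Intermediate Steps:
z = 6
A = -1 (A = -1*1 = -1)
v(u) = -1/u
r = -103
r*Q(10) + v(z) = -103*10 - 1/6 = -1030 - 1*1/6 = -1030 - 1/6 = -6181/6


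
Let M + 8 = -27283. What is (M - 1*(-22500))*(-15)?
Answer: 71865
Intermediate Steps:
M = -27291 (M = -8 - 27283 = -27291)
(M - 1*(-22500))*(-15) = (-27291 - 1*(-22500))*(-15) = (-27291 + 22500)*(-15) = -4791*(-15) = 71865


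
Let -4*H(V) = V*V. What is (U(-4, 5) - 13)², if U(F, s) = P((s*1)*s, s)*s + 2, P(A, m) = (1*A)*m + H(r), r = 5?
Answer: 5433561/16 ≈ 3.3960e+5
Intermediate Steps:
H(V) = -V²/4 (H(V) = -V*V/4 = -V²/4)
P(A, m) = -25/4 + A*m (P(A, m) = (1*A)*m - ¼*5² = A*m - ¼*25 = A*m - 25/4 = -25/4 + A*m)
U(F, s) = 2 + s*(-25/4 + s³) (U(F, s) = (-25/4 + ((s*1)*s)*s)*s + 2 = (-25/4 + (s*s)*s)*s + 2 = (-25/4 + s²*s)*s + 2 = (-25/4 + s³)*s + 2 = s*(-25/4 + s³) + 2 = 2 + s*(-25/4 + s³))
(U(-4, 5) - 13)² = ((2 + 5⁴ - 25/4*5) - 13)² = ((2 + 625 - 125/4) - 13)² = (2383/4 - 13)² = (2331/4)² = 5433561/16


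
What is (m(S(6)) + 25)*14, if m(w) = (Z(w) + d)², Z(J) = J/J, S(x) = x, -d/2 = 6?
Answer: 2044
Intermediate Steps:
d = -12 (d = -2*6 = -12)
Z(J) = 1
m(w) = 121 (m(w) = (1 - 12)² = (-11)² = 121)
(m(S(6)) + 25)*14 = (121 + 25)*14 = 146*14 = 2044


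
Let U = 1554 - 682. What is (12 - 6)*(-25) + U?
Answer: 722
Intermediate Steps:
U = 872
(12 - 6)*(-25) + U = (12 - 6)*(-25) + 872 = 6*(-25) + 872 = -150 + 872 = 722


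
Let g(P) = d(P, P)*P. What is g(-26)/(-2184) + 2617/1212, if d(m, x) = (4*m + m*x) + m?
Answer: 10495/1212 ≈ 8.6592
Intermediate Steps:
d(m, x) = 5*m + m*x
g(P) = P**2*(5 + P) (g(P) = (P*(5 + P))*P = P**2*(5 + P))
g(-26)/(-2184) + 2617/1212 = ((-26)**2*(5 - 26))/(-2184) + 2617/1212 = (676*(-21))*(-1/2184) + 2617*(1/1212) = -14196*(-1/2184) + 2617/1212 = 13/2 + 2617/1212 = 10495/1212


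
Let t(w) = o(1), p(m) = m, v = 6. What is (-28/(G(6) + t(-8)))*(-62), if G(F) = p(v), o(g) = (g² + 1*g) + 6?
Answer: 124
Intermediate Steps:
o(g) = 6 + g + g² (o(g) = (g² + g) + 6 = (g + g²) + 6 = 6 + g + g²)
G(F) = 6
t(w) = 8 (t(w) = 6 + 1 + 1² = 6 + 1 + 1 = 8)
(-28/(G(6) + t(-8)))*(-62) = (-28/(6 + 8))*(-62) = (-28/14)*(-62) = ((1/14)*(-28))*(-62) = -2*(-62) = 124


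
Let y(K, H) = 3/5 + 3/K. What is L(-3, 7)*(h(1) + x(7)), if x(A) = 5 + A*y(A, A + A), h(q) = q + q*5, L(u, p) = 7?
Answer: 637/5 ≈ 127.40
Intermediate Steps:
y(K, H) = ⅗ + 3/K (y(K, H) = 3*(⅕) + 3/K = ⅗ + 3/K)
h(q) = 6*q (h(q) = q + 5*q = 6*q)
x(A) = 5 + A*(⅗ + 3/A)
L(-3, 7)*(h(1) + x(7)) = 7*(6*1 + (8 + (⅗)*7)) = 7*(6 + (8 + 21/5)) = 7*(6 + 61/5) = 7*(91/5) = 637/5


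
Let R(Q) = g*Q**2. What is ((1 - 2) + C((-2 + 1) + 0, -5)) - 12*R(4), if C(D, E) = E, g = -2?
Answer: 378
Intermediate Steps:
R(Q) = -2*Q**2
((1 - 2) + C((-2 + 1) + 0, -5)) - 12*R(4) = ((1 - 2) - 5) - (-24)*4**2 = (-1 - 5) - (-24)*16 = -6 - 12*(-32) = -6 + 384 = 378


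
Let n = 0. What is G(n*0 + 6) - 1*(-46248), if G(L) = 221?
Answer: 46469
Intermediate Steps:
G(n*0 + 6) - 1*(-46248) = 221 - 1*(-46248) = 221 + 46248 = 46469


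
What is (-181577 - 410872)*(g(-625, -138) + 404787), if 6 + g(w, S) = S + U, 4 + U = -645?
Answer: -239345841306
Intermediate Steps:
U = -649 (U = -4 - 645 = -649)
g(w, S) = -655 + S (g(w, S) = -6 + (S - 649) = -6 + (-649 + S) = -655 + S)
(-181577 - 410872)*(g(-625, -138) + 404787) = (-181577 - 410872)*((-655 - 138) + 404787) = -592449*(-793 + 404787) = -592449*403994 = -239345841306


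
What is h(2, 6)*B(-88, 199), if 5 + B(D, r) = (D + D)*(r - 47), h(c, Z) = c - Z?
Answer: 107028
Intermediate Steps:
B(D, r) = -5 + 2*D*(-47 + r) (B(D, r) = -5 + (D + D)*(r - 47) = -5 + (2*D)*(-47 + r) = -5 + 2*D*(-47 + r))
h(2, 6)*B(-88, 199) = (2 - 1*6)*(-5 - 94*(-88) + 2*(-88)*199) = (2 - 6)*(-5 + 8272 - 35024) = -4*(-26757) = 107028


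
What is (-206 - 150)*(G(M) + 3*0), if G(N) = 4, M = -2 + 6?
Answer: -1424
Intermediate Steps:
M = 4
(-206 - 150)*(G(M) + 3*0) = (-206 - 150)*(4 + 3*0) = -356*(4 + 0) = -356*4 = -1424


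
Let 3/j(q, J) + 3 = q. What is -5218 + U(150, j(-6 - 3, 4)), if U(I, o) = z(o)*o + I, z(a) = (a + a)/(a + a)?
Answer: -20273/4 ≈ -5068.3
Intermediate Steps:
j(q, J) = 3/(-3 + q)
z(a) = 1 (z(a) = (2*a)/((2*a)) = (2*a)*(1/(2*a)) = 1)
U(I, o) = I + o (U(I, o) = 1*o + I = o + I = I + o)
-5218 + U(150, j(-6 - 3, 4)) = -5218 + (150 + 3/(-3 + (-6 - 3))) = -5218 + (150 + 3/(-3 - 9)) = -5218 + (150 + 3/(-12)) = -5218 + (150 + 3*(-1/12)) = -5218 + (150 - ¼) = -5218 + 599/4 = -20273/4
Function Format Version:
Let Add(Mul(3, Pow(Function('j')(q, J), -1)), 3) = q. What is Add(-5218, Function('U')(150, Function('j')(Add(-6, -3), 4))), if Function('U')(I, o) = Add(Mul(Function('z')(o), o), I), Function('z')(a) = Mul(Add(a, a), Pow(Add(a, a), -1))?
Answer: Rational(-20273, 4) ≈ -5068.3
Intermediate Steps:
Function('j')(q, J) = Mul(3, Pow(Add(-3, q), -1))
Function('z')(a) = 1 (Function('z')(a) = Mul(Mul(2, a), Pow(Mul(2, a), -1)) = Mul(Mul(2, a), Mul(Rational(1, 2), Pow(a, -1))) = 1)
Function('U')(I, o) = Add(I, o) (Function('U')(I, o) = Add(Mul(1, o), I) = Add(o, I) = Add(I, o))
Add(-5218, Function('U')(150, Function('j')(Add(-6, -3), 4))) = Add(-5218, Add(150, Mul(3, Pow(Add(-3, Add(-6, -3)), -1)))) = Add(-5218, Add(150, Mul(3, Pow(Add(-3, -9), -1)))) = Add(-5218, Add(150, Mul(3, Pow(-12, -1)))) = Add(-5218, Add(150, Mul(3, Rational(-1, 12)))) = Add(-5218, Add(150, Rational(-1, 4))) = Add(-5218, Rational(599, 4)) = Rational(-20273, 4)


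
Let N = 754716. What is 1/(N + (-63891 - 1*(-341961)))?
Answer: 1/1032786 ≈ 9.6826e-7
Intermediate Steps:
1/(N + (-63891 - 1*(-341961))) = 1/(754716 + (-63891 - 1*(-341961))) = 1/(754716 + (-63891 + 341961)) = 1/(754716 + 278070) = 1/1032786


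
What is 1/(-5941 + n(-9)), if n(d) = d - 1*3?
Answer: -1/5953 ≈ -0.00016798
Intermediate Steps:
n(d) = -3 + d (n(d) = d - 3 = -3 + d)
1/(-5941 + n(-9)) = 1/(-5941 + (-3 - 9)) = 1/(-5941 - 12) = 1/(-5953) = -1/5953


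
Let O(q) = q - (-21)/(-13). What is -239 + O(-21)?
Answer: -3401/13 ≈ -261.62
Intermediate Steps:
O(q) = -21/13 + q (O(q) = q - (-21)*(-1)/13 = q - 1*21/13 = q - 21/13 = -21/13 + q)
-239 + O(-21) = -239 + (-21/13 - 21) = -239 - 294/13 = -3401/13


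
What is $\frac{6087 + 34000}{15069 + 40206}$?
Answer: $\frac{40087}{55275} \approx 0.72523$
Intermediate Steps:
$\frac{6087 + 34000}{15069 + 40206} = \frac{40087}{55275}$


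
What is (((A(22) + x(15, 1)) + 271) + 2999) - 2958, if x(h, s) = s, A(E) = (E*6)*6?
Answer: 1105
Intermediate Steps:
A(E) = 36*E (A(E) = (6*E)*6 = 36*E)
(((A(22) + x(15, 1)) + 271) + 2999) - 2958 = (((36*22 + 1) + 271) + 2999) - 2958 = (((792 + 1) + 271) + 2999) - 2958 = ((793 + 271) + 2999) - 2958 = (1064 + 2999) - 2958 = 4063 - 2958 = 1105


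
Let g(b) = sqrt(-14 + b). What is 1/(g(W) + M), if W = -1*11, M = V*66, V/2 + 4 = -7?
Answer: -1452/2108329 - 5*I/2108329 ≈ -0.0006887 - 2.3715e-6*I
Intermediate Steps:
V = -22 (V = -8 + 2*(-7) = -8 - 14 = -22)
M = -1452 (M = -22*66 = -1452)
W = -11
1/(g(W) + M) = 1/(sqrt(-14 - 11) - 1452) = 1/(sqrt(-25) - 1452) = 1/(5*I - 1452) = 1/(-1452 + 5*I) = (-1452 - 5*I)/2108329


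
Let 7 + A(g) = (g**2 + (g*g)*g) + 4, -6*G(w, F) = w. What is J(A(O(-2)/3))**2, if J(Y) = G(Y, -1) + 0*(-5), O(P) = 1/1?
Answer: 5929/26244 ≈ 0.22592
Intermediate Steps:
G(w, F) = -w/6
O(P) = 1
A(g) = -3 + g**2 + g**3 (A(g) = -7 + ((g**2 + (g*g)*g) + 4) = -7 + ((g**2 + g**2*g) + 4) = -7 + ((g**2 + g**3) + 4) = -7 + (4 + g**2 + g**3) = -3 + g**2 + g**3)
J(Y) = -Y/6 (J(Y) = -Y/6 + 0*(-5) = -Y/6 + 0 = -Y/6)
J(A(O(-2)/3))**2 = (-(-3 + (1/3)**2 + (1/3)**3)/6)**2 = (-(-3 + 1/9 + 1/27)/6)**2 = (-1/6*(-77/27))**2 = (77/162)**2 = 5929/26244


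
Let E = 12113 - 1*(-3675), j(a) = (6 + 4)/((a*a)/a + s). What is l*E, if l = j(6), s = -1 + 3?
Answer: 19735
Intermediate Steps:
s = 2
j(a) = 10/(2 + a) (j(a) = (6 + 4)/((a*a)/a + 2) = 10/(a**2/a + 2) = 10/(a + 2) = 10/(2 + a))
E = 15788 (E = 12113 + 3675 = 15788)
l = 5/4 (l = 10/(2 + 6) = 10/8 = 10*(1/8) = 5/4 ≈ 1.2500)
l*E = (5/4)*15788 = 19735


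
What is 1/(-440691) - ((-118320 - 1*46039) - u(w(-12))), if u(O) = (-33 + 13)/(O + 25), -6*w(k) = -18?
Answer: 507018521021/3084837 ≈ 1.6436e+5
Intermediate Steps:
w(k) = 3 (w(k) = -1/6*(-18) = 3)
u(O) = -20/(25 + O)
1/(-440691) - ((-118320 - 1*46039) - u(w(-12))) = 1/(-440691) - ((-118320 - 1*46039) - (-20)/(25 + 3)) = -1/440691 - ((-118320 - 46039) - (-20)/28) = -1/440691 - (-164359 - (-20)/28) = -1/440691 - (-164359 - 1*(-5/7)) = -1/440691 - (-164359 + 5/7) = -1/440691 - 1*(-1150508/7) = -1/440691 + 1150508/7 = 507018521021/3084837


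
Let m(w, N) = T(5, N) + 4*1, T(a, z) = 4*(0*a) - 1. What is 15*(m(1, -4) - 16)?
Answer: -195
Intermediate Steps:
T(a, z) = -1 (T(a, z) = 4*0 - 1 = 0 - 1 = -1)
m(w, N) = 3 (m(w, N) = -1 + 4*1 = -1 + 4 = 3)
15*(m(1, -4) - 16) = 15*(3 - 16) = 15*(-13) = -195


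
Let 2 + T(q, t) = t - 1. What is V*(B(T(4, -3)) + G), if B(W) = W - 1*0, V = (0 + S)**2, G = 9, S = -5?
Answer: 75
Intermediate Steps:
T(q, t) = -3 + t (T(q, t) = -2 + (t - 1) = -2 + (-1 + t) = -3 + t)
V = 25 (V = (0 - 5)**2 = (-5)**2 = 25)
B(W) = W (B(W) = W + 0 = W)
V*(B(T(4, -3)) + G) = 25*((-3 - 3) + 9) = 25*(-6 + 9) = 25*3 = 75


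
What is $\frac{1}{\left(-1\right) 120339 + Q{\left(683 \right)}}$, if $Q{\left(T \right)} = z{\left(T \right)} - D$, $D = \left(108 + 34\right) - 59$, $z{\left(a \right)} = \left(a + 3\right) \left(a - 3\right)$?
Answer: $\frac{1}{346058} \approx 2.8897 \cdot 10^{-6}$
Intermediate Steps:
$z{\left(a \right)} = \left(-3 + a\right) \left(3 + a\right)$ ($z{\left(a \right)} = \left(3 + a\right) \left(-3 + a\right) = \left(-3 + a\right) \left(3 + a\right)$)
$D = 83$ ($D = 142 - 59 = 83$)
$Q{\left(T \right)} = -92 + T^{2}$ ($Q{\left(T \right)} = \left(-9 + T^{2}\right) - 83 = -92 + T^{2}$)
$\frac{1}{\left(-1\right) 120339 + Q{\left(683 \right)}} = \frac{1}{\left(-1\right) 120339 - \left(92 - 683^{2}\right)} = \frac{1}{-120339 + \left(-92 + 466489\right)} = \frac{1}{-120339 + 466397} = \frac{1}{346058}$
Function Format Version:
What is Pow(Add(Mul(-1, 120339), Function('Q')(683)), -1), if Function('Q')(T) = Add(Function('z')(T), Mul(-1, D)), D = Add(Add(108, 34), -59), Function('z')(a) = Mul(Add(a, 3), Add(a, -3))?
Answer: Rational(1, 346058) ≈ 2.8897e-6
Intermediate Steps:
Function('z')(a) = Mul(Add(-3, a), Add(3, a)) (Function('z')(a) = Mul(Add(3, a), Add(-3, a)) = Mul(Add(-3, a), Add(3, a)))
D = 83 (D = Add(142, -59) = 83)
Function('Q')(T) = Add(-92, Pow(T, 2)) (Function('Q')(T) = Add(Add(-9, Pow(T, 2)), Mul(-1, 83)) = Add(Add(-9, Pow(T, 2)), -83) = Add(-92, Pow(T, 2)))
Pow(Add(Mul(-1, 120339), Function('Q')(683)), -1) = Pow(Add(Mul(-1, 120339), Add(-92, Pow(683, 2))), -1) = Pow(Add(-120339, Add(-92, 466489)), -1) = Pow(Add(-120339, 466397), -1) = Pow(346058, -1) = Rational(1, 346058)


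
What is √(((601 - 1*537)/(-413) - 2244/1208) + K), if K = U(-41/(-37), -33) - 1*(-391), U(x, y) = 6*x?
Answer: √8425842087306182/4614862 ≈ 19.891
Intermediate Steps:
K = 14713/37 (K = 6*(-41/(-37)) - 1*(-391) = 6*(-41*(-1/37)) + 391 = 6*(41/37) + 391 = 246/37 + 391 = 14713/37 ≈ 397.65)
√(((601 - 1*537)/(-413) - 2244/1208) + K) = √(((601 - 1*537)/(-413) - 2244/1208) + 14713/37) = √(((601 - 537)*(-1/413) - 2244*1/1208) + 14713/37) = √((64*(-1/413) - 561/302) + 14713/37) = √((-64/413 - 561/302) + 14713/37) = √(-251021/124726 + 14713/37) = √(1825805861/4614862) = √8425842087306182/4614862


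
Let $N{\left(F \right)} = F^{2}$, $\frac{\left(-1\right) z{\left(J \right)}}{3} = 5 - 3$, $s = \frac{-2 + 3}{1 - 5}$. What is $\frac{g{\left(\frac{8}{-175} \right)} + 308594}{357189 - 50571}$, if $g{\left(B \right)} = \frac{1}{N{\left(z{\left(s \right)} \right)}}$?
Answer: $\frac{11109385}{11038248} \approx 1.0064$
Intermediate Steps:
$s = - \frac{1}{4}$ ($s = 1 \frac{1}{-4} = 1 \left(- \frac{1}{4}\right) = - \frac{1}{4} \approx -0.25$)
$z{\left(J \right)} = -6$ ($z{\left(J \right)} = - 3 \left(5 - 3\right) = \left(-3\right) 2 = -6$)
$g{\left(B \right)} = \frac{1}{36}$ ($g{\left(B \right)} = \frac{1}{\left(-6\right)^{2}} = \frac{1}{36}$)
$\frac{g{\left(\frac{8}{-175} \right)} + 308594}{357189 - 50571} = \frac{\frac{1}{36} + 308594}{357189 - 50571} = \frac{11109385}{36 \cdot 306618} = \frac{11109385}{36} \cdot \frac{1}{306618} = \frac{11109385}{11038248}$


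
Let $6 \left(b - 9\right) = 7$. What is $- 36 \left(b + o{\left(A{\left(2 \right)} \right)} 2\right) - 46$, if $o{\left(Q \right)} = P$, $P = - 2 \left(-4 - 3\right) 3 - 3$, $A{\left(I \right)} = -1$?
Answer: $-3220$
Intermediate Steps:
$b = \frac{61}{6}$ ($b = 9 + \frac{1}{6} \cdot 7 = 9 + \frac{7}{6} = \frac{61}{6} \approx 10.167$)
$P = 39$ ($P = - 2 \left(\left(-7\right) 3\right) - 3 = \left(-2\right) \left(-21\right) - 3 = 42 - 3 = 39$)
$o{\left(Q \right)} = 39$
$- 36 \left(b + o{\left(A{\left(2 \right)} \right)} 2\right) - 46 = - 36 \left(\frac{61}{6} + 39 \cdot 2\right) - 46 = - 36 \left(\frac{61}{6} + 78\right) - 46 = \left(-36\right) \frac{529}{6} - 46 = -3174 - 46 = -3220$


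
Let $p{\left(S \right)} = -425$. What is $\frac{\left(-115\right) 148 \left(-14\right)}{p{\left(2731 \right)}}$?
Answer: $- \frac{47656}{85} \approx -560.66$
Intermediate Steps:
$\frac{\left(-115\right) 148 \left(-14\right)}{p{\left(2731 \right)}} = \frac{\left(-115\right) 148 \left(-14\right)}{-425} = \left(-17020\right) \left(-14\right) \left(- \frac{1}{425}\right) = 238280 \left(- \frac{1}{425}\right) = - \frac{47656}{85}$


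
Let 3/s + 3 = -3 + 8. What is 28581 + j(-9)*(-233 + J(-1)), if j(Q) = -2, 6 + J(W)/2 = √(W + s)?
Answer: 29071 - 2*√2 ≈ 29068.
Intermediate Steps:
s = 3/2 (s = 3/(-3 + (-3 + 8)) = 3/(-3 + 5) = 3/2 ≈ 1.5000)
J(W) = -12 + 2*√(3/2 + W) (J(W) = -12 + 2*√(W + 3/2) = -12 + 2*√(3/2 + W))
28581 + j(-9)*(-233 + J(-1)) = 28581 - 2*(-233 + (-12 + √(6 + 4*(-1)))) = 28581 - 2*(-233 + (-12 + √(6 - 4))) = 28581 - 2*(-233 + (-12 + √2)) = 28581 - 2*(-245 + √2) = 28581 + (490 - 2*√2) = 29071 - 2*√2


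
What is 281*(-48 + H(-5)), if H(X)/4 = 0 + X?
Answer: -19108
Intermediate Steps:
H(X) = 4*X (H(X) = 4*(0 + X) = 4*X)
281*(-48 + H(-5)) = 281*(-48 + 4*(-5)) = 281*(-48 - 20) = 281*(-68) = -19108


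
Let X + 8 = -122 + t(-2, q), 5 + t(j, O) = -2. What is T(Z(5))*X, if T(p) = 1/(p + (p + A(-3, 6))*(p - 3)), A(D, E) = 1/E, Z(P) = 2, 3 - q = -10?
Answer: 822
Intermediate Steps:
q = 13 (q = 3 - 1*(-10) = 3 + 10 = 13)
t(j, O) = -7 (t(j, O) = -5 - 2 = -7)
T(p) = 1/(p + (-3 + p)*(1/6 + p)) (T(p) = 1/(p + (p + 1/6)*(p - 3)) = 1/(p + (p + 1/6)*(-3 + p)) = 1/(p + (1/6 + p)*(-3 + p)) = 1/(p + (-3 + p)*(1/6 + p)))
X = -137 (X = -8 + (-122 - 7) = -8 - 129 = -137)
T(Z(5))*X = (6/(-3 - 11*2 + 6*2**2))*(-137) = (6/(-3 - 22 + 6*4))*(-137) = (6/(-3 - 22 + 24))*(-137) = (6/(-1))*(-137) = (6*(-1))*(-137) = -6*(-137) = 822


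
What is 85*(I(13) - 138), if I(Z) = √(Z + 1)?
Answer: -11730 + 85*√14 ≈ -11412.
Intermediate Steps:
I(Z) = √(1 + Z)
85*(I(13) - 138) = 85*(√(1 + 13) - 138) = 85*(√14 - 138) = 85*(-138 + √14) = -11730 + 85*√14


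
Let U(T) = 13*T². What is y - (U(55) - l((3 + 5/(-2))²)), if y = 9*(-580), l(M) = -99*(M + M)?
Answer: -89189/2 ≈ -44595.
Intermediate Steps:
l(M) = -198*M
y = -5220
y - (U(55) - l((3 + 5/(-2))²)) = -5220 - (13*55² - (-198)*(3 + 5/(-2))²) = -5220 - (13*3025 - (-198)*(3 + 5*(-½))²) = -5220 - (39325 - (-198)*(3 - 5/2)²) = -5220 - (39325 - (-198)*(½)²) = -5220 - (39325 - (-198)/4) = -5220 - (39325 - 1*(-99/2)) = -5220 - (39325 + 99/2) = -5220 - 1*78749/2 = -5220 - 78749/2 = -89189/2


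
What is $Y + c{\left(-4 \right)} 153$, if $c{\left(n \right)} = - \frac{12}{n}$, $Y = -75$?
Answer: $384$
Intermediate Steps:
$Y + c{\left(-4 \right)} 153 = -75 + - \frac{12}{-4} \cdot 153 = -75 + \left(-12\right) \left(- \frac{1}{4}\right) 153 = -75 + 3 \cdot 153 = -75 + 459 = 384$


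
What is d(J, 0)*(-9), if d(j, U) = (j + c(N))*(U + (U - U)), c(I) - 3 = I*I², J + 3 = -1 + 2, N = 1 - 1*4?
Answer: 0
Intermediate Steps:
N = -3 (N = 1 - 4 = -3)
J = -2 (J = -3 + (-1 + 2) = -3 + 1 = -2)
c(I) = 3 + I³ (c(I) = 3 + I*I² = 3 + I³)
d(j, U) = U*(-24 + j) (d(j, U) = (j + (3 + (-3)³))*(U + (U - U)) = (j + (3 - 27))*(U + 0) = (j - 24)*U = (-24 + j)*U = U*(-24 + j))
d(J, 0)*(-9) = (0*(-24 - 2))*(-9) = (0*(-26))*(-9) = 0*(-9) = 0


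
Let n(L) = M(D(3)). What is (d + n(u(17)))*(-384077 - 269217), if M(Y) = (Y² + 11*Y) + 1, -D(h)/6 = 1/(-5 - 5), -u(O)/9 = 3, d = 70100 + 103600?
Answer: -2837059200506/25 ≈ -1.1348e+11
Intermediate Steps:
d = 173700
u(O) = -27 (u(O) = -9*3 = -27)
D(h) = ⅗ (D(h) = -6/(-5 - 5) = -6/(-10) = -6*(-⅒) = ⅗)
M(Y) = 1 + Y² + 11*Y
n(L) = 199/25 (n(L) = 1 + (⅗)² + 11*(⅗) = 1 + 9/25 + 33/5 = 199/25)
(d + n(u(17)))*(-384077 - 269217) = (173700 + 199/25)*(-384077 - 269217) = (4342699/25)*(-653294) = -2837059200506/25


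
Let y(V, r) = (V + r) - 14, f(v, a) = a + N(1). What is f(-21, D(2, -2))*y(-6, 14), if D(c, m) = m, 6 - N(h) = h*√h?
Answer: -18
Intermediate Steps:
N(h) = 6 - h^(3/2) (N(h) = 6 - h*√h = 6 - h^(3/2))
f(v, a) = 5 + a (f(v, a) = a + (6 - 1^(3/2)) = a + (6 - 1*1) = a + (6 - 1) = a + 5 = 5 + a)
y(V, r) = -14 + V + r
f(-21, D(2, -2))*y(-6, 14) = (5 - 2)*(-14 - 6 + 14) = 3*(-6) = -18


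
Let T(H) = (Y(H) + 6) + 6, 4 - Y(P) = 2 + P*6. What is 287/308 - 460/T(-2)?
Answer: -9587/572 ≈ -16.760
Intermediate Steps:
Y(P) = 2 - 6*P (Y(P) = 4 - (2 + P*6) = 4 - (2 + 6*P) = 4 + (-2 - 6*P) = 2 - 6*P)
T(H) = 14 - 6*H (T(H) = ((2 - 6*H) + 6) + 6 = (8 - 6*H) + 6 = 14 - 6*H)
287/308 - 460/T(-2) = 287/308 - 460/(14 - 6*(-2)) = 287*(1/308) - 460/(14 + 12) = 41/44 - 460/26 = 41/44 - 460*1/26 = 41/44 - 230/13 = -9587/572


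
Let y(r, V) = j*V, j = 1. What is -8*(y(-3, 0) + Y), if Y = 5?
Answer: -40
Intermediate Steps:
y(r, V) = V (y(r, V) = 1*V = V)
-8*(y(-3, 0) + Y) = -8*(0 + 5) = -8*5 = -40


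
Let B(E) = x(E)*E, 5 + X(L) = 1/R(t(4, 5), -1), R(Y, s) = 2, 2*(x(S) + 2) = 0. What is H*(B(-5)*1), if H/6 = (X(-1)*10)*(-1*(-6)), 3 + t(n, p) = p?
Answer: -16200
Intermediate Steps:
x(S) = -2 (x(S) = -2 + (1/2)*0 = -2 + 0 = -2)
t(n, p) = -3 + p
X(L) = -9/2 (X(L) = -5 + 1/2 = -9/2)
B(E) = -2*E
H = -1620 (H = 6*((-9/2*10)*(-1*(-6))) = 6*(-45*6) = 6*(-270) = -1620)
H*(B(-5)*1) = -1620*(-2*(-5)) = -16200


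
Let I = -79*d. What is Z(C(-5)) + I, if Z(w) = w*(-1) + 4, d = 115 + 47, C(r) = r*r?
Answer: -12819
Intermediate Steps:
C(r) = r²
d = 162
Z(w) = 4 - w (Z(w) = -w + 4 = 4 - w)
I = -12798 (I = -79*162 = -12798)
Z(C(-5)) + I = (4 - 1*(-5)²) - 12798 = (4 - 1*25) - 12798 = (4 - 25) - 12798 = -21 - 12798 = -12819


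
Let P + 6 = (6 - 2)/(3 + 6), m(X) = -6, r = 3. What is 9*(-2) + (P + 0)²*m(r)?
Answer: -5486/27 ≈ -203.19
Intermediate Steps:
P = -50/9 (P = -6 + (6 - 2)/(3 + 6) = -6 + 4/9 = -50/9 ≈ -5.5556)
9*(-2) + (P + 0)²*m(r) = 9*(-2) + (-50/9 + 0)²*(-6) = -18 + (-50/9)²*(-6) = -18 + (2500/81)*(-6) = -18 - 5000/27 = -5486/27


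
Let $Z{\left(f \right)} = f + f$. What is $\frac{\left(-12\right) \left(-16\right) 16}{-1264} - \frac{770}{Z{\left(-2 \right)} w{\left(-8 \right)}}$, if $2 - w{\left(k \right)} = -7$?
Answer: $\frac{26959}{1422} \approx 18.958$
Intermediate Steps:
$Z{\left(f \right)} = 2 f$
$w{\left(k \right)} = 9$ ($w{\left(k \right)} = 2 - -7 = 2 + 7 = 9$)
$\frac{\left(-12\right) \left(-16\right) 16}{-1264} - \frac{770}{Z{\left(-2 \right)} w{\left(-8 \right)}} = \frac{\left(-12\right) \left(-16\right) 16}{-1264} - \frac{770}{2 \left(-2\right) 9} = 192 \cdot 16 \left(- \frac{1}{1264}\right) - \frac{770}{\left(-4\right) 9} = 3072 \left(- \frac{1}{1264}\right) - \frac{770}{-36} = - \frac{192}{79} - - \frac{385}{18} = - \frac{192}{79} + \frac{385}{18} = \frac{26959}{1422}$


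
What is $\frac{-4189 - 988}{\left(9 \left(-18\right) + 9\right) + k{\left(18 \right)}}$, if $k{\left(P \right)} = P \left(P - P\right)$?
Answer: $\frac{5177}{153} \approx 33.837$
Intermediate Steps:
$k{\left(P \right)} = 0$ ($k{\left(P \right)} = P 0 = 0$)
$\frac{-4189 - 988}{\left(9 \left(-18\right) + 9\right) + k{\left(18 \right)}} = \frac{-4189 - 988}{\left(9 \left(-18\right) + 9\right) + 0} = - \frac{5177}{\left(-162 + 9\right) + 0} = - \frac{5177}{-153 + 0} = - \frac{5177}{-153} = \left(-5177\right) \left(- \frac{1}{153}\right) = \frac{5177}{153}$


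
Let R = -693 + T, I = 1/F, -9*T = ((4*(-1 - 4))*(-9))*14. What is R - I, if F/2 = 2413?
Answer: -4695699/4826 ≈ -973.00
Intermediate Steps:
F = 4826 (F = 2*2413 = 4826)
T = -280 (T = -(4*(-1 - 4))*(-9)*14/9 = -(4*(-5))*(-9)*14/9 = -(-20*(-9))*14/9 = -20*14 = -⅑*2520 = -280)
I = 1/4826 ≈ 0.00020721
R = -973 (R = -693 - 280 = -973)
R - I = -973 - 1*1/4826 = -973 - 1/4826 = -4695699/4826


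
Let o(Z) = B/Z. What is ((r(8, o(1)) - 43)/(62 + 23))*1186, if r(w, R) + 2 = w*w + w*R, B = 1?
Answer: 32022/85 ≈ 376.73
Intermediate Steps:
o(Z) = 1/Z
r(w, R) = -2 + w**2 + R*w (r(w, R) = -2 + (w*w + w*R) = -2 + (w**2 + R*w) = -2 + w**2 + R*w)
((r(8, o(1)) - 43)/(62 + 23))*1186 = (((-2 + 8**2 + 8/1) - 43)/(62 + 23))*1186 = (((-2 + 64 + 1*8) - 43)/85)*1186 = (((-2 + 64 + 8) - 43)*(1/85))*1186 = ((70 - 43)*(1/85))*1186 = (27*(1/85))*1186 = (27/85)*1186 = 32022/85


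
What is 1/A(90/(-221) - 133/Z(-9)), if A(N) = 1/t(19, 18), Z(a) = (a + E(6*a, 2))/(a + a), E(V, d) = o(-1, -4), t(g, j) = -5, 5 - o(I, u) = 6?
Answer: -5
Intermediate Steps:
o(I, u) = -1 (o(I, u) = 5 - 1*6 = 5 - 6 = -1)
E(V, d) = -1
Z(a) = (-1 + a)/(2*a) (Z(a) = (a - 1)/(a + a) = (-1 + a)/((2*a)) = (-1 + a)*(1/(2*a)) = (-1 + a)/(2*a))
A(N) = -⅕ (A(N) = 1/(-5) = -⅕)
1/A(90/(-221) - 133/Z(-9)) = 1/(-⅕) = -5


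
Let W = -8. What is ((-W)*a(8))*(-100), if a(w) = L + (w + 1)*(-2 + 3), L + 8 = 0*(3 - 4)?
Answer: -800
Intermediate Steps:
L = -8 (L = -8 + 0*(3 - 4) = -8 + 0*(-1) = -8 + 0 = -8)
a(w) = -7 + w (a(w) = -8 + (w + 1)*(-2 + 3) = -8 + (1 + w)*1 = -8 + (1 + w) = -7 + w)
((-W)*a(8))*(-100) = ((-1*(-8))*(-7 + 8))*(-100) = (8*1)*(-100) = 8*(-100) = -800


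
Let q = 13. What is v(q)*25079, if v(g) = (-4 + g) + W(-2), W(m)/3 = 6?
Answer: 677133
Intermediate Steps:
W(m) = 18 (W(m) = 3*6 = 18)
v(g) = 14 + g (v(g) = (-4 + g) + 18 = 14 + g)
v(q)*25079 = (14 + 13)*25079 = 27*25079 = 677133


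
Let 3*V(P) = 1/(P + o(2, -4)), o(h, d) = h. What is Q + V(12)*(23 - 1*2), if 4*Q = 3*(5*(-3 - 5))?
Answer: -59/2 ≈ -29.500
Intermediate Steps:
V(P) = 1/(3*(2 + P)) (V(P) = 1/(3*(P + 2)) = 1/(3*(2 + P)))
Q = -30 (Q = (3*(5*(-3 - 5)))/4 = (3*(5*(-8)))/4 = (3*(-40))/4 = (¼)*(-120) = -30)
Q + V(12)*(23 - 1*2) = -30 + (1/(3*(2 + 12)))*(23 - 1*2) = -30 + ((⅓)/14)*(23 - 2) = -30 + ((⅓)*(1/14))*21 = -30 + (1/42)*21 = -30 + ½ = -59/2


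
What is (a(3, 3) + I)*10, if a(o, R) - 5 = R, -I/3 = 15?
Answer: -370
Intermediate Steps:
I = -45 (I = -3*15 = -45)
a(o, R) = 5 + R
(a(3, 3) + I)*10 = ((5 + 3) - 45)*10 = (8 - 45)*10 = -37*10 = -370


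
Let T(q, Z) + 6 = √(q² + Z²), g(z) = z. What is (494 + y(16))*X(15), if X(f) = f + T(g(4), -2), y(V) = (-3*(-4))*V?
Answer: 6174 + 1372*√5 ≈ 9241.9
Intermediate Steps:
y(V) = 12*V
T(q, Z) = -6 + √(Z² + q²) (T(q, Z) = -6 + √(q² + Z²) = -6 + √(Z² + q²))
X(f) = -6 + f + 2*√5 (X(f) = f + (-6 + √((-2)² + 4²)) = f + (-6 + √(4 + 16)) = f + (-6 + √20) = f + (-6 + 2*√5) = -6 + f + 2*√5)
(494 + y(16))*X(15) = (494 + 12*16)*(-6 + 15 + 2*√5) = (494 + 192)*(9 + 2*√5) = 686*(9 + 2*√5) = 6174 + 1372*√5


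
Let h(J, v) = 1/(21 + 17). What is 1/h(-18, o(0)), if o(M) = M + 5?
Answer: 38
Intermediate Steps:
o(M) = 5 + M
h(J, v) = 1/38
1/h(-18, o(0)) = 1/(1/38) = 38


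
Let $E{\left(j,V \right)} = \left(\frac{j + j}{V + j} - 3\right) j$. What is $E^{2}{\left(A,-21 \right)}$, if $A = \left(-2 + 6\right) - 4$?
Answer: $0$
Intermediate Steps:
$A = 0$ ($A = 4 - 4 = 0$)
$E{\left(j,V \right)} = j \left(-3 + \frac{2 j}{V + j}\right)$ ($E{\left(j,V \right)} = \left(\frac{2 j}{V + j} - 3\right) j = \left(-3 + \frac{2 j}{V + j}\right) j = j \left(-3 + \frac{2 j}{V + j}\right)$)
$E^{2}{\left(A,-21 \right)} = \left(\left(-1\right) 0 \frac{1}{-21 + 0} \left(0 + 3 \left(-21\right)\right)\right)^{2} = \left(\left(-1\right) 0 \frac{1}{-21} \left(0 - 63\right)\right)^{2} = \left(\left(-1\right) 0 \left(- \frac{1}{21}\right) \left(-63\right)\right)^{2} = 0^{2} = 0$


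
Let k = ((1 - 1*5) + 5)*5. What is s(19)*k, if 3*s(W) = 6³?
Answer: 360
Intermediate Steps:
s(W) = 72 (s(W) = (⅓)*6³ = (⅓)*216 = 72)
k = 5 (k = ((1 - 5) + 5)*5 = (-4 + 5)*5 = 1*5 = 5)
s(19)*k = 72*5 = 360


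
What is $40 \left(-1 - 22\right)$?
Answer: $-920$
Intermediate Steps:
$40 \left(-1 - 22\right) = 40 \left(-23\right) = -920$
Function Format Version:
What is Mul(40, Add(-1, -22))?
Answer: -920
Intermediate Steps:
Mul(40, Add(-1, -22)) = Mul(40, -23) = -920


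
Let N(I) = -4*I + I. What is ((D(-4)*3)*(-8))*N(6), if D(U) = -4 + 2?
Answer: -864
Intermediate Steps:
D(U) = -2
N(I) = -3*I
((D(-4)*3)*(-8))*N(6) = (-2*3*(-8))*(-3*6) = -6*(-8)*(-18) = 48*(-18) = -864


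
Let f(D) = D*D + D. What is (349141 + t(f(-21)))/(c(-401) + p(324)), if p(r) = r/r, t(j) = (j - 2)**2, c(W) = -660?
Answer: -523865/659 ≈ -794.94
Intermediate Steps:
f(D) = D + D**2 (f(D) = D**2 + D = D + D**2)
t(j) = (-2 + j)**2
p(r) = 1
(349141 + t(f(-21)))/(c(-401) + p(324)) = (349141 + (-2 - 21*(1 - 21))**2)/(-660 + 1) = (349141 + (-2 - 21*(-20))**2)/(-659) = (349141 + (-2 + 420)**2)*(-1/659) = (349141 + 418**2)*(-1/659) = (349141 + 174724)*(-1/659) = 523865*(-1/659) = -523865/659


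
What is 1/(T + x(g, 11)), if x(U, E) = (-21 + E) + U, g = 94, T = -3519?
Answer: -1/3435 ≈ -0.00029112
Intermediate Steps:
x(U, E) = -21 + E + U
1/(T + x(g, 11)) = 1/(-3519 + (-21 + 11 + 94)) = 1/(-3519 + 84) = 1/(-3435) = -1/3435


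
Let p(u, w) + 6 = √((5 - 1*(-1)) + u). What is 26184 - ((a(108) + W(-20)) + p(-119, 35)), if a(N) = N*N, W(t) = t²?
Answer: 14126 - I*√113 ≈ 14126.0 - 10.63*I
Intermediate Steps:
p(u, w) = -6 + √(6 + u) (p(u, w) = -6 + √((5 - 1*(-1)) + u) = -6 + √((5 + 1) + u) = -6 + √(6 + u))
a(N) = N²
26184 - ((a(108) + W(-20)) + p(-119, 35)) = 26184 - ((108² + (-20)²) + (-6 + √(6 - 119))) = 26184 - ((11664 + 400) + (-6 + √(-113))) = 26184 - (12064 + (-6 + I*√113)) = 26184 - (12058 + I*√113) = 26184 + (-12058 - I*√113) = 14126 - I*√113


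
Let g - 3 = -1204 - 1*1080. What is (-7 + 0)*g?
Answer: 15967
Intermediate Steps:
g = -2281 (g = 3 + (-1204 - 1*1080) = 3 + (-1204 - 1080) = 3 - 2284 = -2281)
(-7 + 0)*g = (-7 + 0)*(-2281) = -7*(-2281) = 15967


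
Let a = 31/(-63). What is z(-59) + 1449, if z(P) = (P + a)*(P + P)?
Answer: 533551/63 ≈ 8469.1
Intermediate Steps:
a = -31/63 (a = 31*(-1/63) = -31/63 ≈ -0.49206)
z(P) = 2*P*(-31/63 + P) (z(P) = (P - 31/63)*(P + P) = (-31/63 + P)*(2*P) = 2*P*(-31/63 + P))
z(-59) + 1449 = (2/63)*(-59)*(-31 + 63*(-59)) + 1449 = (2/63)*(-59)*(-31 - 3717) + 1449 = (2/63)*(-59)*(-3748) + 1449 = 442264/63 + 1449 = 533551/63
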